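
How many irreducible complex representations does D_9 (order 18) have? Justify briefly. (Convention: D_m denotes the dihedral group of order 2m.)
6

Derivation: The number of irreducible complex representations of a finite group equals its number of conjugacy classes. D_9 has 6 conjugacy classes ((n+3)/2 for n odd), so D_9 (order 18) has exactly 6 irreducible complex representations.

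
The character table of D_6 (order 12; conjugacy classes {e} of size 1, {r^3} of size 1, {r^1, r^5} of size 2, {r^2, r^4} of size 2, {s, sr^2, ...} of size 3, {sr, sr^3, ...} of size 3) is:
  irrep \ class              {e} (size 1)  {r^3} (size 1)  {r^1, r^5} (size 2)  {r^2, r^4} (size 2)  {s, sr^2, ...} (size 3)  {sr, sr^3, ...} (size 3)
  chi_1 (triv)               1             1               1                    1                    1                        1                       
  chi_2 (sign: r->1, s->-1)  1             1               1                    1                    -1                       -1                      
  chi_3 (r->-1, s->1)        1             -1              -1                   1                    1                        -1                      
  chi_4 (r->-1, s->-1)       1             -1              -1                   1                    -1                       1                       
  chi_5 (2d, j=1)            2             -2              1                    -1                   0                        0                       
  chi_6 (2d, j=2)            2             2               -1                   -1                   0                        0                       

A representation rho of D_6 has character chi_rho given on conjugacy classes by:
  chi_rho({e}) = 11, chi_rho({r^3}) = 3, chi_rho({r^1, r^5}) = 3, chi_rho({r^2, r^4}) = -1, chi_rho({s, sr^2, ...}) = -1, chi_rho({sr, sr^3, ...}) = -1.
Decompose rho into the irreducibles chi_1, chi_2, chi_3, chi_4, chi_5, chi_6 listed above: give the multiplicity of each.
Multiplicities: chi_1: 1, chi_2: 2, chi_3: 0, chi_4: 0, chi_5: 2, chi_6: 2.

Why: Use <chi_rho, chi> = (1/|G|) sum_C |C| * chi_rho(C) * conj(chi(C)) with |G| = 12 for each irreducible chi in the table:
  <chi_rho, chi_1> = (1/12)[1*(11)*conj(1) + 1*(3)*conj(1) + 2*(3)*conj(1) + 2*(-1)*conj(1) + 3*(-1)*conj(1) + 3*(-1)*conj(1)]
      = (1/12)[(11) + (3) + (6) + (-2) + (-3) + (-3)] = 12/12 = 1
  <chi_rho, chi_2> = (1/12)[1*(11)*conj(1) + 1*(3)*conj(1) + 2*(3)*conj(1) + 2*(-1)*conj(1) + 3*(-1)*conj(-1) + 3*(-1)*conj(-1)]
      = (1/12)[(11) + (3) + (6) + (-2) + (3) + (3)] = 24/12 = 2
  <chi_rho, chi_3> = (1/12)[1*(11)*conj(1) + 1*(3)*conj(-1) + 2*(3)*conj(-1) + 2*(-1)*conj(1) + 3*(-1)*conj(1) + 3*(-1)*conj(-1)]
      = (1/12)[(11) + (-3) + (-6) + (-2) + (-3) + (3)] = 0/12 = 0
  <chi_rho, chi_4> = (1/12)[1*(11)*conj(1) + 1*(3)*conj(-1) + 2*(3)*conj(-1) + 2*(-1)*conj(1) + 3*(-1)*conj(-1) + 3*(-1)*conj(1)]
      = (1/12)[(11) + (-3) + (-6) + (-2) + (3) + (-3)] = 0/12 = 0
  <chi_rho, chi_5> = (1/12)[1*(11)*conj(2) + 1*(3)*conj(-2) + 2*(3)*conj(1) + 2*(-1)*conj(-1) + 3*(-1)*conj(0) + 3*(-1)*conj(0)]
      = (1/12)[(22) + (-6) + (6) + (2) + (0) + (0)] = 24/12 = 2
  <chi_rho, chi_6> = (1/12)[1*(11)*conj(2) + 1*(3)*conj(2) + 2*(3)*conj(-1) + 2*(-1)*conj(-1) + 3*(-1)*conj(0) + 3*(-1)*conj(0)]
      = (1/12)[(22) + (6) + (-6) + (2) + (0) + (0)] = 24/12 = 2
Dimension check: dim(rho) = sum (mult * dim) = 1*1 + 2*1 + 0*1 + 0*1 + 2*2 + 2*2 = 11 = chi_rho(e) = 11.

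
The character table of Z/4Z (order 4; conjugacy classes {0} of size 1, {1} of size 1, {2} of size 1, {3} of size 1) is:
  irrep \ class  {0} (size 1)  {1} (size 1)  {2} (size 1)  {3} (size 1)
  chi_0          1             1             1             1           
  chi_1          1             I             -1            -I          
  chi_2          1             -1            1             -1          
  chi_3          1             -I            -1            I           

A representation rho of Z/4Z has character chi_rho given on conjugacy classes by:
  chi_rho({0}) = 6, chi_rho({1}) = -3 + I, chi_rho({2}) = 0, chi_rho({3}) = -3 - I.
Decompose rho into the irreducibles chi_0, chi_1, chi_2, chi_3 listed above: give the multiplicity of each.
Multiplicities: chi_0: 0, chi_1: 2, chi_2: 3, chi_3: 1.

Details: Use <chi_rho, chi> = (1/|G|) sum_C |C| * chi_rho(C) * conj(chi(C)) with |G| = 4 for each irreducible chi in the table:
  <chi_rho, chi_0> = (1/4)[1*(6)*conj(1) + 1*(-3 + I)*conj(1) + 1*(0)*conj(1) + 1*(-3 - I)*conj(1)]
      = (1/4)[(6) + (-3 + I) + (0) + (-3 - I)] = 0/4 = 0
  <chi_rho, chi_1> = (1/4)[1*(6)*conj(1) + 1*(-3 + I)*conj(I) + 1*(0)*conj(-1) + 1*(-3 - I)*conj(-I)]
      = (1/4)[(6) + (1 + 3*I) + (0) + (1 - 3*I)] = 8/4 = 2
  <chi_rho, chi_2> = (1/4)[1*(6)*conj(1) + 1*(-3 + I)*conj(-1) + 1*(0)*conj(1) + 1*(-3 - I)*conj(-1)]
      = (1/4)[(6) + (3 - I) + (0) + (3 + I)] = 12/4 = 3
  <chi_rho, chi_3> = (1/4)[1*(6)*conj(1) + 1*(-3 + I)*conj(-I) + 1*(0)*conj(-1) + 1*(-3 - I)*conj(I)]
      = (1/4)[(6) + (-1 - 3*I) + (0) + (-1 + 3*I)] = 4/4 = 1
(Exp terms are combined using exp(i*s)*conj(exp(i*t)) = exp(i*(s-t)), and sums of them are collapsed using the identity that for every m > 1 the m distinct m-th roots of unity sum to 0, e.g. 1 + exp(2*I*pi/3) + exp(-2*I*pi/3) = 0.)
Dimension check: dim(rho) = sum (mult * dim) = 0*1 + 2*1 + 3*1 + 1*1 = 6 = chi_rho(e) = 6.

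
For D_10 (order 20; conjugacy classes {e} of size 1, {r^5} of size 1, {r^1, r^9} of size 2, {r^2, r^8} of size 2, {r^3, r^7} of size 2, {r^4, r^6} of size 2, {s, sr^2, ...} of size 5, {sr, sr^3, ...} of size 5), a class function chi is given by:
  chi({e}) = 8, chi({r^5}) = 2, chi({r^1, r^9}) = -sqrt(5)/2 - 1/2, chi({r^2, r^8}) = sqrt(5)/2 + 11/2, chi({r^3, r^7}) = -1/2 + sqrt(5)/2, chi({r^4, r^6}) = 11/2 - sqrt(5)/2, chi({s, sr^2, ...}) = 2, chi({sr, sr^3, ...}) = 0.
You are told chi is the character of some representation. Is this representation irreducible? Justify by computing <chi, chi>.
Not irreducible (reducible): <chi, chi> = 11 > 1.

Justification: <chi, chi> = (1/|G|) sum_C |C| * |chi(C)|^2 = (1/20)[1*|8|^2 + 1*|2|^2 + 2*|-sqrt(5)/2 - 1/2|^2 + 2*|sqrt(5)/2 + 11/2|^2 + 2*|-1/2 + sqrt(5)/2|^2 + 2*|11/2 - sqrt(5)/2|^2 + 5*|2|^2 + 5*|0|^2]
  = (1/20)[(64) + (4) + (sqrt(5) + 3) + (11*sqrt(5) + 63) + (3 - sqrt(5)) + (63 - 11*sqrt(5)) + (20) + (0)] = 220/20 = 11.
A character is irreducible iff <chi, chi> = 1, so this representation is reducible.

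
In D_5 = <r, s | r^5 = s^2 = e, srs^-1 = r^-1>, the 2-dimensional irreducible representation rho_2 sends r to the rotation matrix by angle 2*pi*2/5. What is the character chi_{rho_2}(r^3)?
chi_{rho_2}(r^3) = 2*cos(2*pi*2*3/5) = -1/2 + sqrt(5)/2

Explanation: rho_2(r^3) is rotation by angle 2*pi*2*3/5, whose trace is 2*cos(2*pi*2*3/5) = -1/2 + sqrt(5)/2.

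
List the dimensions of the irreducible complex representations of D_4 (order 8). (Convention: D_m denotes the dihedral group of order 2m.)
Dimensions: 1, 1, 1, 1, 2

Proof sketch: There are 5 irreducibles (= number of conjugacy classes). Their dimensions d_i satisfy sum d_i^2 = |G| = 8: 1 + 1 + 1 + 1 + 4 = 8.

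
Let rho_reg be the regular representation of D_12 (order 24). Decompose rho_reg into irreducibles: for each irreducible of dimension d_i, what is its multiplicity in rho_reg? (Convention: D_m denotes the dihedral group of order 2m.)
Each irreducible V_i of dimension d_i appears with multiplicity d_i, i.e. rho_reg = (direct sum over all irreducibles V_i) d_i V_i. The irreducible dimensions for D_12 are 1, 1, 1, 1, 2, 2, 2, 2, 2: 4 irreducibles of dimension 1, each with multiplicity 1; 5 irreducibles of dimension 2, each with multiplicity 2. Total dimension 4*1*1 + 5*2*2 = 24 = |G|.

Details: General theorem: in the regular representation of a finite group G, each irreducible appears with multiplicity equal to its dimension. Check: dim(rho_reg) = sum d_i^2 = 1 + 1 + 1 + 1 + 4 + 4 + 4 + 4 + 4 = 24 = |G|.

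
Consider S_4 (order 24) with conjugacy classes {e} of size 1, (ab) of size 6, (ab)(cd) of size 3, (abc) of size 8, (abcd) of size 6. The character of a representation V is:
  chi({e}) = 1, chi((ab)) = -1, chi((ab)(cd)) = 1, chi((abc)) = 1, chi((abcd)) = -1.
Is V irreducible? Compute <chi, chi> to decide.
Irreducible: <chi, chi> = 1.

Reasoning: <chi, chi> = (1/|G|) sum_C |C| * |chi(C)|^2 = (1/24)[1*|1|^2 + 6*|-1|^2 + 3*|1|^2 + 8*|1|^2 + 6*|-1|^2]
  = (1/24)[(1) + (6) + (3) + (8) + (6)] = 24/24 = 1.
A character is irreducible iff <chi, chi> = 1, so this representation is irreducible.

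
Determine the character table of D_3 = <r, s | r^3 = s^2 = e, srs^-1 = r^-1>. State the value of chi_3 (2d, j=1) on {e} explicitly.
Conjugacy classes: {e} of size 1, {r^1, r^2} of size 2, {s, sr, ..., sr^2} of size 3.
Character table:
  irrep \ class              {e} (size 1)  {r^1, r^2} (size 2)  {s, sr, ..., sr^2} (size 3)
  chi_1 (triv)               1             1                    1                          
  chi_2 (sign: r->1, s->-1)  1             1                    -1                         
  chi_3 (2d, j=1)            2             -1                   0                          

Spot check: chi_3 (2d, j=1) on {e} = 2.

Proof sketch: D_3 has order 2*3 = 6 with 3 conjugacy classes, hence 3 irreducibles. Sum of squared dims 1 + 1 + 4 = 6 = |G|. Linear characters come from the abelianisation; the 2-dimensional irreps have character r^k -> 2*cos(2*pi*j*k/3), reflections -> 0.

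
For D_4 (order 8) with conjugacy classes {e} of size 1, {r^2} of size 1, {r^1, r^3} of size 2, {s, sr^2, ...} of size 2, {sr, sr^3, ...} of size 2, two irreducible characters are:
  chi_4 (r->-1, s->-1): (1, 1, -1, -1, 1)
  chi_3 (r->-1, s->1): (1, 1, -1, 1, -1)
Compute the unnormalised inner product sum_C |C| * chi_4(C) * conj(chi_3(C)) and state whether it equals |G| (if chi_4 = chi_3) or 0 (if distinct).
Sum = 0; so <chi_4, chi_3> = 0 (distinct irreducibles are orthogonal).

Explanation: Compute term by term over conjugacy classes (|C| * chi_4(C) * conj(chi_3(C))):
  1*(1)*conj(1) + 1*(1)*conj(1) + 2*(-1)*conj(-1) + 2*(-1)*conj(1) + 2*(1)*conj(-1)
  = (1) + (1) + (2) + (-2) + (-2)
  = 0.
Dividing by |G| = 8 gives 0/8 = 0, matching the row-orthogonality relation <chi_4, chi_3> = [chi_4 = chi_3].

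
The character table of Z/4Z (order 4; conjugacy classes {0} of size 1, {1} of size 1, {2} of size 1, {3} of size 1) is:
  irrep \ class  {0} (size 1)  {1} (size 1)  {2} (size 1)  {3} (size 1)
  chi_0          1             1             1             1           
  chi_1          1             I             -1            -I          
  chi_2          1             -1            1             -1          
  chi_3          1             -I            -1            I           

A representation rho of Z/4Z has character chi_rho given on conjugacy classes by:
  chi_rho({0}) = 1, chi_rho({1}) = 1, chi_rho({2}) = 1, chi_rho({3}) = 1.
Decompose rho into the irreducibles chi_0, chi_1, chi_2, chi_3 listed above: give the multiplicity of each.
Multiplicities: chi_0: 1, chi_1: 0, chi_2: 0, chi_3: 0.

Use <chi_rho, chi> = (1/|G|) sum_C |C| * chi_rho(C) * conj(chi(C)) with |G| = 4 for each irreducible chi in the table:
  <chi_rho, chi_0> = (1/4)[1*(1)*conj(1) + 1*(1)*conj(1) + 1*(1)*conj(1) + 1*(1)*conj(1)]
      = (1/4)[(1) + (1) + (1) + (1)] = 4/4 = 1
  <chi_rho, chi_1> = (1/4)[1*(1)*conj(1) + 1*(1)*conj(I) + 1*(1)*conj(-1) + 1*(1)*conj(-I)]
      = (1/4)[(1) + (-I) + (-1) + (I)] = 0/4 = 0
  <chi_rho, chi_2> = (1/4)[1*(1)*conj(1) + 1*(1)*conj(-1) + 1*(1)*conj(1) + 1*(1)*conj(-1)]
      = (1/4)[(1) + (-1) + (1) + (-1)] = 0/4 = 0
  <chi_rho, chi_3> = (1/4)[1*(1)*conj(1) + 1*(1)*conj(-I) + 1*(1)*conj(-1) + 1*(1)*conj(I)]
      = (1/4)[(1) + (I) + (-1) + (-I)] = 0/4 = 0
(Exp terms are combined using exp(i*s)*conj(exp(i*t)) = exp(i*(s-t)), and sums of them are collapsed using the identity that for every m > 1 the m distinct m-th roots of unity sum to 0, e.g. 1 + exp(2*I*pi/3) + exp(-2*I*pi/3) = 0.)
Dimension check: dim(rho) = sum (mult * dim) = 1*1 + 0*1 + 0*1 + 0*1 = 1 = chi_rho(e) = 1.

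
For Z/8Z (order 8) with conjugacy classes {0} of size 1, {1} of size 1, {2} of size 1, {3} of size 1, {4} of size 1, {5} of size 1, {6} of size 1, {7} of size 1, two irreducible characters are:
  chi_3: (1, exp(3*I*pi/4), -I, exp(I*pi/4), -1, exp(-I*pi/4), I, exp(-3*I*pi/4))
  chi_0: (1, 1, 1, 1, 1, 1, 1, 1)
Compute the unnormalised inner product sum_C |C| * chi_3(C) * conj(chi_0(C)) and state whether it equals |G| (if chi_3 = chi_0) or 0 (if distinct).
Sum = 0; so <chi_3, chi_0> = 0 (distinct irreducibles are orthogonal).

Details: Compute term by term over conjugacy classes (|C| * chi_3(C) * conj(chi_0(C))):
  1*(1)*conj(1) + 1*(exp(3*I*pi/4))*conj(1) + 1*(-I)*conj(1) + 1*(exp(I*pi/4))*conj(1) + 1*(-1)*conj(1) + 1*(exp(-I*pi/4))*conj(1) + 1*(I)*conj(1) + 1*(exp(-3*I*pi/4))*conj(1)
  = (1) + (exp(3*I*pi/4)) + (-I) + (exp(I*pi/4)) + (-1) + (exp(-I*pi/4)) + (I) + (exp(-3*I*pi/4))
  = 0.
(Exp terms are combined using exp(i*s)*conj(exp(i*t)) = exp(i*(s-t)), and sums of them are collapsed using the identity that for every m > 1 the m distinct m-th roots of unity sum to 0, e.g. 1 + exp(2*I*pi/3) + exp(-2*I*pi/3) = 0.)
Dividing by |G| = 8 gives 0/8 = 0, matching the row-orthogonality relation <chi_3, chi_0> = [chi_3 = chi_0].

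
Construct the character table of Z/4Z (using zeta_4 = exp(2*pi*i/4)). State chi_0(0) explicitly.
Character table of Z/4Z (irreps indexed chi_0,...,chi_3 with chi_k(m) = zeta_4^(k*m), zeta_4 = exp(2*pi*i/4)):
  irrep \ class  {0} (size 1)  {1} (size 1)  {2} (size 1)  {3} (size 1)
  chi_0          1             1             1             1           
  chi_1          1             I             -1            -I          
  chi_2          1             -1            1             -1          
  chi_3          1             -I            -1            I           

Spot check: chi_0(0) = zeta_4^(0*0) = zeta_4^0 = 1.

Solution. Z/4Z is abelian, so all 4 irreducible complex representations are 1-dimensional. They are given by chi_k(m) = zeta_4^(k*m) for k = 0,...,3. Row orthogonality: sum_m chi_k(m) conj(chi_l(m)) = 4 * [k = l].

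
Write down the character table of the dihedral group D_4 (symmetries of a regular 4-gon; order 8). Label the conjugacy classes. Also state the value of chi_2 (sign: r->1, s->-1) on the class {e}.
Conjugacy classes: {e} of size 1, {r^2} of size 1, {r^1, r^3} of size 2, {s, sr^2, ...} of size 2, {sr, sr^3, ...} of size 2.
Character table:
  irrep \ class              {e} (size 1)  {r^2} (size 1)  {r^1, r^3} (size 2)  {s, sr^2, ...} (size 2)  {sr, sr^3, ...} (size 2)
  chi_1 (triv)               1             1               1                    1                        1                       
  chi_2 (sign: r->1, s->-1)  1             1               1                    -1                       -1                      
  chi_3 (r->-1, s->1)        1             1               -1                   1                        -1                      
  chi_4 (r->-1, s->-1)       1             1               -1                   -1                       1                       
  chi_5 (2d, j=1)            2             -2              0                    0                        0                       

Spot check: chi_2 (sign: r->1, s->-1) on {e} = 1.

Details: D_4 has order 2*4 = 8 with 5 conjugacy classes, hence 5 irreducibles. Sum of squared dims 1 + 1 + 1 + 1 + 4 = 8 = |G|. Linear characters come from the abelianisation; the 2-dimensional irreps have character r^k -> 2*cos(2*pi*j*k/4), reflections -> 0.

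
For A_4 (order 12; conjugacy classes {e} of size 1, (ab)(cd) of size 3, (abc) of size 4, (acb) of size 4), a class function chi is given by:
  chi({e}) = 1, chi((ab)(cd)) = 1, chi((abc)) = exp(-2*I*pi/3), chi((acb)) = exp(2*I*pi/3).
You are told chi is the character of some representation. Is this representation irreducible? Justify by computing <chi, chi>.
Irreducible: <chi, chi> = 1.

Reasoning: <chi, chi> = (1/|G|) sum_C |C| * |chi(C)|^2 = (1/12)[1*|1|^2 + 3*|1|^2 + 4*|exp(-2*I*pi/3)|^2 + 4*|exp(2*I*pi/3)|^2]
  = (1/12)[(1) + (3) + (4) + (4)] = 12/12 = 1.
(Exp terms are combined using exp(i*s)*conj(exp(i*t)) = exp(i*(s-t)), and sums of them are collapsed using the identity that for every m > 1 the m distinct m-th roots of unity sum to 0, e.g. 1 + exp(2*I*pi/3) + exp(-2*I*pi/3) = 0.)
A character is irreducible iff <chi, chi> = 1, so this representation is irreducible.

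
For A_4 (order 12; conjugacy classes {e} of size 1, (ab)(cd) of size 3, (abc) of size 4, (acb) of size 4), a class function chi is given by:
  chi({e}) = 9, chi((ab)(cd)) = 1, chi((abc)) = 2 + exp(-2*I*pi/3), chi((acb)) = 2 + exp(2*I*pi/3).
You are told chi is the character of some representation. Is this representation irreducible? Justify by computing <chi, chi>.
Not irreducible (reducible): <chi, chi> = 9 > 1.

Reasoning: <chi, chi> = (1/|G|) sum_C |C| * |chi(C)|^2 = (1/12)[1*|9|^2 + 3*|1|^2 + 4*|2 + exp(-2*I*pi/3)|^2 + 4*|2 + exp(2*I*pi/3)|^2]
  = (1/12)[(81) + (3) + (12) + (12)] = 108/12 = 9.
(Exp terms are combined using exp(i*s)*conj(exp(i*t)) = exp(i*(s-t)), and sums of them are collapsed using the identity that for every m > 1 the m distinct m-th roots of unity sum to 0, e.g. 1 + exp(2*I*pi/3) + exp(-2*I*pi/3) = 0.)
A character is irreducible iff <chi, chi> = 1, so this representation is reducible.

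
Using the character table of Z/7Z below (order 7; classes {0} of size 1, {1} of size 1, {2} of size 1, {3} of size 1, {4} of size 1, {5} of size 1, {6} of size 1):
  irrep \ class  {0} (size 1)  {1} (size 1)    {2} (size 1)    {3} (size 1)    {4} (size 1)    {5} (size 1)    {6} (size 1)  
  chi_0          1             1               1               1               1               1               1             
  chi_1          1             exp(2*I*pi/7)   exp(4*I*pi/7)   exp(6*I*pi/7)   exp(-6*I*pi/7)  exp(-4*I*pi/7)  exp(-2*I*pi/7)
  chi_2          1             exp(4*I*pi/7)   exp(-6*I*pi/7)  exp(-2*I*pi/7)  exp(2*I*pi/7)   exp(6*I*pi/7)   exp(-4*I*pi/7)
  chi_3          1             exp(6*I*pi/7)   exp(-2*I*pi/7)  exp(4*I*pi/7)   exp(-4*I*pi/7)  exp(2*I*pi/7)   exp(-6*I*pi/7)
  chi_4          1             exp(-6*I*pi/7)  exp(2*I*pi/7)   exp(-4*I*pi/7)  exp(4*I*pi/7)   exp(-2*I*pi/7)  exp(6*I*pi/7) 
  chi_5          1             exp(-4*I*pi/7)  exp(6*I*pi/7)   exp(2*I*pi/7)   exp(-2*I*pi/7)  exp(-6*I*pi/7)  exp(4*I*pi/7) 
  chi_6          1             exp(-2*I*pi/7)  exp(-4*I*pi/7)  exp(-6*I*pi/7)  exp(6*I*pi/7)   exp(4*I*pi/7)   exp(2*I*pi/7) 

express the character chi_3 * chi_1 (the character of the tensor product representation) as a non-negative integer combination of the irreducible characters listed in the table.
chi_3 tensor chi_1 = chi_4 (all other irreducibles have multiplicity 0).

Why: The character of a tensor product is the pointwise product (chi_3 * chi_1)(C) = chi_3(C) * chi_1(C):
  {0}: (1)*(1), {1}: (exp(6*I*pi/7))*(exp(2*I*pi/7)), {2}: (exp(-2*I*pi/7))*(exp(4*I*pi/7)), {3}: (exp(4*I*pi/7))*(exp(6*I*pi/7)), {4}: (exp(-4*I*pi/7))*(exp(-6*I*pi/7)), {5}: (exp(2*I*pi/7))*(exp(-4*I*pi/7)), {6}: (exp(-6*I*pi/7))*(exp(-2*I*pi/7))
so (chi_3 * chi_1) takes values
  {0} -> 1, {1} -> exp(-6*I*pi/7), {2} -> exp(2*I*pi/7), {3} -> exp(-4*I*pi/7), {4} -> exp(4*I*pi/7), {5} -> exp(-2*I*pi/7), {6} -> exp(6*I*pi/7).
Now take the inner product of this character with each irreducible chi from the table, <chi_3*chi_1, chi> = (1/7) sum_C |C| (chi_3*chi_1)(C) conj(chi(C)):
  <chi_3*chi_1, chi_0> = (1/7)[1*(1)*conj(1) + 1*(exp(-6*I*pi/7))*conj(1) + 1*(exp(2*I*pi/7))*conj(1) + 1*(exp(-4*I*pi/7))*conj(1) + 1*(exp(4*I*pi/7))*conj(1) + 1*(exp(-2*I*pi/7))*conj(1) + 1*(exp(6*I*pi/7))*conj(1)]
      = (1/7)[(1) + (exp(-6*I*pi/7)) + (exp(2*I*pi/7)) + (exp(-4*I*pi/7)) + (exp(4*I*pi/7)) + (exp(-2*I*pi/7)) + (exp(6*I*pi/7))] = 0/7 = 0
  <chi_3*chi_1, chi_1> = (1/7)[1*(1)*conj(1) + 1*(exp(-6*I*pi/7))*conj(exp(2*I*pi/7)) + 1*(exp(2*I*pi/7))*conj(exp(4*I*pi/7)) + 1*(exp(-4*I*pi/7))*conj(exp(6*I*pi/7)) + 1*(exp(4*I*pi/7))*conj(exp(-6*I*pi/7)) + 1*(exp(-2*I*pi/7))*conj(exp(-4*I*pi/7)) + 1*(exp(6*I*pi/7))*conj(exp(-2*I*pi/7))]
      = (1/7)[(1) + (exp(6*I*pi/7)) + (exp(-2*I*pi/7)) + (exp(4*I*pi/7)) + (exp(-4*I*pi/7)) + (exp(2*I*pi/7)) + (exp(-6*I*pi/7))] = 0/7 = 0
  <chi_3*chi_1, chi_2> = (1/7)[1*(1)*conj(1) + 1*(exp(-6*I*pi/7))*conj(exp(4*I*pi/7)) + 1*(exp(2*I*pi/7))*conj(exp(-6*I*pi/7)) + 1*(exp(-4*I*pi/7))*conj(exp(-2*I*pi/7)) + 1*(exp(4*I*pi/7))*conj(exp(2*I*pi/7)) + 1*(exp(-2*I*pi/7))*conj(exp(6*I*pi/7)) + 1*(exp(6*I*pi/7))*conj(exp(-4*I*pi/7))]
      = (1/7)[(1) + (exp(4*I*pi/7)) + (exp(-6*I*pi/7)) + (exp(-2*I*pi/7)) + (exp(2*I*pi/7)) + (exp(6*I*pi/7)) + (exp(-4*I*pi/7))] = 0/7 = 0
  <chi_3*chi_1, chi_3> = (1/7)[1*(1)*conj(1) + 1*(exp(-6*I*pi/7))*conj(exp(6*I*pi/7)) + 1*(exp(2*I*pi/7))*conj(exp(-2*I*pi/7)) + 1*(exp(-4*I*pi/7))*conj(exp(4*I*pi/7)) + 1*(exp(4*I*pi/7))*conj(exp(-4*I*pi/7)) + 1*(exp(-2*I*pi/7))*conj(exp(2*I*pi/7)) + 1*(exp(6*I*pi/7))*conj(exp(-6*I*pi/7))]
      = (1/7)[(1) + (exp(2*I*pi/7)) + (exp(4*I*pi/7)) + (exp(6*I*pi/7)) + (exp(-6*I*pi/7)) + (exp(-4*I*pi/7)) + (exp(-2*I*pi/7))] = 0/7 = 0
  <chi_3*chi_1, chi_4> = (1/7)[1*(1)*conj(1) + 1*(exp(-6*I*pi/7))*conj(exp(-6*I*pi/7)) + 1*(exp(2*I*pi/7))*conj(exp(2*I*pi/7)) + 1*(exp(-4*I*pi/7))*conj(exp(-4*I*pi/7)) + 1*(exp(4*I*pi/7))*conj(exp(4*I*pi/7)) + 1*(exp(-2*I*pi/7))*conj(exp(-2*I*pi/7)) + 1*(exp(6*I*pi/7))*conj(exp(6*I*pi/7))]
      = (1/7)[(1) + (1) + (1) + (1) + (1) + (1) + (1)] = 7/7 = 1
  <chi_3*chi_1, chi_5> = (1/7)[1*(1)*conj(1) + 1*(exp(-6*I*pi/7))*conj(exp(-4*I*pi/7)) + 1*(exp(2*I*pi/7))*conj(exp(6*I*pi/7)) + 1*(exp(-4*I*pi/7))*conj(exp(2*I*pi/7)) + 1*(exp(4*I*pi/7))*conj(exp(-2*I*pi/7)) + 1*(exp(-2*I*pi/7))*conj(exp(-6*I*pi/7)) + 1*(exp(6*I*pi/7))*conj(exp(4*I*pi/7))]
      = (1/7)[(1) + (exp(-2*I*pi/7)) + (exp(-4*I*pi/7)) + (exp(-6*I*pi/7)) + (exp(6*I*pi/7)) + (exp(4*I*pi/7)) + (exp(2*I*pi/7))] = 0/7 = 0
  <chi_3*chi_1, chi_6> = (1/7)[1*(1)*conj(1) + 1*(exp(-6*I*pi/7))*conj(exp(-2*I*pi/7)) + 1*(exp(2*I*pi/7))*conj(exp(-4*I*pi/7)) + 1*(exp(-4*I*pi/7))*conj(exp(-6*I*pi/7)) + 1*(exp(4*I*pi/7))*conj(exp(6*I*pi/7)) + 1*(exp(-2*I*pi/7))*conj(exp(4*I*pi/7)) + 1*(exp(6*I*pi/7))*conj(exp(2*I*pi/7))]
      = (1/7)[(1) + (exp(-4*I*pi/7)) + (exp(6*I*pi/7)) + (exp(2*I*pi/7)) + (exp(-2*I*pi/7)) + (exp(-6*I*pi/7)) + (exp(4*I*pi/7))] = 0/7 = 0
(Exp terms are combined using exp(i*s)*conj(exp(i*t)) = exp(i*(s-t)), and sums of them are collapsed using the identity that for every m > 1 the m distinct m-th roots of unity sum to 0, e.g. 1 + exp(2*I*pi/3) + exp(-2*I*pi/3) = 0.)
Hence the multiplicities are chi_4: 1. Dimension check: dim(chi_3)*dim(chi_1) = 1*1 = 1 and sum (mult * dim) = 1*1 = 1.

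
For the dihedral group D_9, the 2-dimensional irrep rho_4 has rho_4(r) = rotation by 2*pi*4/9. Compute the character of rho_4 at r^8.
chi_{rho_4}(r^8) = 2*cos(2*pi*4*8/9) = -2*cos(pi/9)

Explanation: rho_4(r^8) is rotation by angle 2*pi*4*8/9, whose trace is 2*cos(2*pi*4*8/9) = -2*cos(pi/9).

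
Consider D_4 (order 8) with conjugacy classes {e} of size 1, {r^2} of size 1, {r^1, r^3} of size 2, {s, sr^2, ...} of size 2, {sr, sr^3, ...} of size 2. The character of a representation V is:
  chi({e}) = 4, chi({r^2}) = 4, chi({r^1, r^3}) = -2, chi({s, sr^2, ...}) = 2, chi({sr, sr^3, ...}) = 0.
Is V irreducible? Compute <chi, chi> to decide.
Not irreducible (reducible): <chi, chi> = 6 > 1.

Argument: <chi, chi> = (1/|G|) sum_C |C| * |chi(C)|^2 = (1/8)[1*|4|^2 + 1*|4|^2 + 2*|-2|^2 + 2*|2|^2 + 2*|0|^2]
  = (1/8)[(16) + (16) + (8) + (8) + (0)] = 48/8 = 6.
A character is irreducible iff <chi, chi> = 1, so this representation is reducible.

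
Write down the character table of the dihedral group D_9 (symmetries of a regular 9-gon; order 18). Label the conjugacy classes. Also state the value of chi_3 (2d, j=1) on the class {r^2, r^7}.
Conjugacy classes: {e} of size 1, {r^1, r^8} of size 2, {r^2, r^7} of size 2, {r^3, r^6} of size 2, {r^4, r^5} of size 2, {s, sr, ..., sr^8} of size 9.
Character table:
  irrep \ class              {e} (size 1)  {r^1, r^8} (size 2)  {r^2, r^7} (size 2)  {r^3, r^6} (size 2)  {r^4, r^5} (size 2)  {s, sr, ..., sr^8} (size 9)
  chi_1 (triv)               1             1                    1                    1                    1                    1                          
  chi_2 (sign: r->1, s->-1)  1             1                    1                    1                    1                    -1                         
  chi_3 (2d, j=1)            2             2*cos(2*pi/9)        2*cos(4*pi/9)        -1                   -2*cos(pi/9)         0                          
  chi_4 (2d, j=2)            2             2*cos(4*pi/9)        -2*cos(pi/9)         -1                   2*cos(2*pi/9)        0                          
  chi_5 (2d, j=3)            2             -1                   -1                   2                    -1                   0                          
  chi_6 (2d, j=4)            2             -2*cos(pi/9)         2*cos(2*pi/9)        -1                   2*cos(4*pi/9)        0                          

Spot check: chi_3 (2d, j=1) on {r^2, r^7} = 2*cos(4*pi/9).

Argument: D_9 has order 2*9 = 18 with 6 conjugacy classes, hence 6 irreducibles. Sum of squared dims 1 + 1 + 4 + 4 + 4 + 4 = 18 = |G|. Linear characters come from the abelianisation; the 2-dimensional irreps have character r^k -> 2*cos(2*pi*j*k/9), reflections -> 0.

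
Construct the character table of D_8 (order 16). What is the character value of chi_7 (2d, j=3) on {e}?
Conjugacy classes: {e} of size 1, {r^4} of size 1, {r^1, r^7} of size 2, {r^2, r^6} of size 2, {r^3, r^5} of size 2, {s, sr^2, ...} of size 4, {sr, sr^3, ...} of size 4.
Character table:
  irrep \ class              {e} (size 1)  {r^4} (size 1)  {r^1, r^7} (size 2)  {r^2, r^6} (size 2)  {r^3, r^5} (size 2)  {s, sr^2, ...} (size 4)  {sr, sr^3, ...} (size 4)
  chi_1 (triv)               1             1               1                    1                    1                    1                        1                       
  chi_2 (sign: r->1, s->-1)  1             1               1                    1                    1                    -1                       -1                      
  chi_3 (r->-1, s->1)        1             1               -1                   1                    -1                   1                        -1                      
  chi_4 (r->-1, s->-1)       1             1               -1                   1                    -1                   -1                       1                       
  chi_5 (2d, j=1)            2             -2              sqrt(2)              0                    -sqrt(2)             0                        0                       
  chi_6 (2d, j=2)            2             2               0                    -2                   0                    0                        0                       
  chi_7 (2d, j=3)            2             -2              -sqrt(2)             0                    sqrt(2)              0                        0                       

Spot check: chi_7 (2d, j=3) on {e} = 2.

Details: D_8 has order 2*8 = 16 with 7 conjugacy classes, hence 7 irreducibles. Sum of squared dims 1 + 1 + 1 + 1 + 4 + 4 + 4 = 16 = |G|. Linear characters come from the abelianisation; the 2-dimensional irreps have character r^k -> 2*cos(2*pi*j*k/8), reflections -> 0.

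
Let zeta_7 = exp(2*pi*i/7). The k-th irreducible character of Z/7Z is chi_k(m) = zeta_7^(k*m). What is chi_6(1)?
chi_6(1) = zeta_7^6 = exp(-2*I*pi/7)

Solution. chi_6(1) = zeta_7^(6*1) = zeta_7^6. Since zeta_7^7 = 1, this equals zeta_7^6 = exp(2*pi*i*6/7) = exp(-2*I*pi/7).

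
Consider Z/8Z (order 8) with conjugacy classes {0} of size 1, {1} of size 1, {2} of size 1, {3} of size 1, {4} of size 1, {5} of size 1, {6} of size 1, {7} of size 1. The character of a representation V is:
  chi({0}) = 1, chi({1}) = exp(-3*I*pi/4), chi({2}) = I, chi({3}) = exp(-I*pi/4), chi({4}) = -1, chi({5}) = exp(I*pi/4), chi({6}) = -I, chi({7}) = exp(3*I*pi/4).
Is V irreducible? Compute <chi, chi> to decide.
Irreducible: <chi, chi> = 1.

Reasoning: <chi, chi> = (1/|G|) sum_C |C| * |chi(C)|^2 = (1/8)[1*|1|^2 + 1*|exp(-3*I*pi/4)|^2 + 1*|I|^2 + 1*|exp(-I*pi/4)|^2 + 1*|-1|^2 + 1*|exp(I*pi/4)|^2 + 1*|-I|^2 + 1*|exp(3*I*pi/4)|^2]
  = (1/8)[(1) + (1) + (1) + (1) + (1) + (1) + (1) + (1)] = 8/8 = 1.
(Exp terms are combined using exp(i*s)*conj(exp(i*t)) = exp(i*(s-t)), and sums of them are collapsed using the identity that for every m > 1 the m distinct m-th roots of unity sum to 0, e.g. 1 + exp(2*I*pi/3) + exp(-2*I*pi/3) = 0.)
A character is irreducible iff <chi, chi> = 1, so this representation is irreducible.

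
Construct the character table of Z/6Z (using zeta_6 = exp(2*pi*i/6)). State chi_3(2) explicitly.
Character table of Z/6Z (irreps indexed chi_0,...,chi_5 with chi_k(m) = zeta_6^(k*m), zeta_6 = exp(2*pi*i/6)):
  irrep \ class  {0} (size 1)  {1} (size 1)    {2} (size 1)    {3} (size 1)  {4} (size 1)    {5} (size 1)  
  chi_0          1             1               1               1             1               1             
  chi_1          1             exp(I*pi/3)     exp(2*I*pi/3)   -1            exp(-2*I*pi/3)  exp(-I*pi/3)  
  chi_2          1             exp(2*I*pi/3)   exp(-2*I*pi/3)  1             exp(2*I*pi/3)   exp(-2*I*pi/3)
  chi_3          1             -1              1               -1            1               -1            
  chi_4          1             exp(-2*I*pi/3)  exp(2*I*pi/3)   1             exp(-2*I*pi/3)  exp(2*I*pi/3) 
  chi_5          1             exp(-I*pi/3)    exp(-2*I*pi/3)  -1            exp(2*I*pi/3)   exp(I*pi/3)   

Spot check: chi_3(2) = zeta_6^(3*2) = zeta_6^6 = 1.

Z/6Z is abelian, so all 6 irreducible complex representations are 1-dimensional. They are given by chi_k(m) = zeta_6^(k*m) for k = 0,...,5. Row orthogonality: sum_m chi_k(m) conj(chi_l(m)) = 6 * [k = l].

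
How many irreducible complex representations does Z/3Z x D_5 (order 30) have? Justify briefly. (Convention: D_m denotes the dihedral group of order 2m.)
12

Justification: The number of irreducible complex representations of a finite group equals its number of conjugacy classes. For a direct product, #classes(G x H) = #classes(G) * #classes(H). Z/3Z has 3 classes (abelian), D_5 has 4 classes, so 3 * 4 = 12, so Z/3Z x D_5 (order 30) has exactly 12 irreducible complex representations.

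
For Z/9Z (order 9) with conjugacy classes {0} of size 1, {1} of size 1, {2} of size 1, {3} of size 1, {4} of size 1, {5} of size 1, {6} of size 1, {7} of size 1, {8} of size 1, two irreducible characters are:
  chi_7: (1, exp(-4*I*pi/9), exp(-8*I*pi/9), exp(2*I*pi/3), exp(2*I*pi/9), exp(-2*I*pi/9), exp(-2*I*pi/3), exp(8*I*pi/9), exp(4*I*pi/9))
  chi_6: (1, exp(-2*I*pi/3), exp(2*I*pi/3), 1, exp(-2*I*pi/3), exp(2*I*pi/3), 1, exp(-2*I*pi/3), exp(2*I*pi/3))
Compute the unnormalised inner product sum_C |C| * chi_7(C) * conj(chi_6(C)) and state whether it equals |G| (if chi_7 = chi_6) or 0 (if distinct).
Sum = 0; so <chi_7, chi_6> = 0 (distinct irreducibles are orthogonal).

Details: Compute term by term over conjugacy classes (|C| * chi_7(C) * conj(chi_6(C))):
  1*(1)*conj(1) + 1*(exp(-4*I*pi/9))*conj(exp(-2*I*pi/3)) + 1*(exp(-8*I*pi/9))*conj(exp(2*I*pi/3)) + 1*(exp(2*I*pi/3))*conj(1) + 1*(exp(2*I*pi/9))*conj(exp(-2*I*pi/3)) + 1*(exp(-2*I*pi/9))*conj(exp(2*I*pi/3)) + 1*(exp(-2*I*pi/3))*conj(1) + 1*(exp(8*I*pi/9))*conj(exp(-2*I*pi/3)) + 1*(exp(4*I*pi/9))*conj(exp(2*I*pi/3))
  = (1) + (exp(2*I*pi/9)) + (exp(4*I*pi/9)) + (exp(2*I*pi/3)) + (exp(8*I*pi/9)) + (exp(-8*I*pi/9)) + (exp(-2*I*pi/3)) + (exp(-4*I*pi/9)) + (exp(-2*I*pi/9))
  = 0.
(Exp terms are combined using exp(i*s)*conj(exp(i*t)) = exp(i*(s-t)), and sums of them are collapsed using the identity that for every m > 1 the m distinct m-th roots of unity sum to 0, e.g. 1 + exp(2*I*pi/3) + exp(-2*I*pi/3) = 0.)
Dividing by |G| = 9 gives 0/9 = 0, matching the row-orthogonality relation <chi_7, chi_6> = [chi_7 = chi_6].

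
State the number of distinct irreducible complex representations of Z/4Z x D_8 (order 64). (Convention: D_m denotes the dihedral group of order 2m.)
28

Working: The number of irreducible complex representations of a finite group equals its number of conjugacy classes. For a direct product, #classes(G x H) = #classes(G) * #classes(H). Z/4Z has 4 classes (abelian), D_8 has 7 classes, so 4 * 7 = 28, so Z/4Z x D_8 (order 64) has exactly 28 irreducible complex representations.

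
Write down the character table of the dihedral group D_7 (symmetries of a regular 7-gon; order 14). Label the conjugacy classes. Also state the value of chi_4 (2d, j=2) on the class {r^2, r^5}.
Conjugacy classes: {e} of size 1, {r^1, r^6} of size 2, {r^2, r^5} of size 2, {r^3, r^4} of size 2, {s, sr, ..., sr^6} of size 7.
Character table:
  irrep \ class              {e} (size 1)  {r^1, r^6} (size 2)  {r^2, r^5} (size 2)  {r^3, r^4} (size 2)  {s, sr, ..., sr^6} (size 7)
  chi_1 (triv)               1             1                    1                    1                    1                          
  chi_2 (sign: r->1, s->-1)  1             1                    1                    1                    -1                         
  chi_3 (2d, j=1)            2             2*cos(2*pi/7)        -2*cos(3*pi/7)       -2*cos(pi/7)         0                          
  chi_4 (2d, j=2)            2             -2*cos(3*pi/7)       -2*cos(pi/7)         2*cos(2*pi/7)        0                          
  chi_5 (2d, j=3)            2             -2*cos(pi/7)         2*cos(2*pi/7)        -2*cos(3*pi/7)       0                          

Spot check: chi_4 (2d, j=2) on {r^2, r^5} = -2*cos(pi/7).

Why: D_7 has order 2*7 = 14 with 5 conjugacy classes, hence 5 irreducibles. Sum of squared dims 1 + 1 + 4 + 4 + 4 = 14 = |G|. Linear characters come from the abelianisation; the 2-dimensional irreps have character r^k -> 2*cos(2*pi*j*k/7), reflections -> 0.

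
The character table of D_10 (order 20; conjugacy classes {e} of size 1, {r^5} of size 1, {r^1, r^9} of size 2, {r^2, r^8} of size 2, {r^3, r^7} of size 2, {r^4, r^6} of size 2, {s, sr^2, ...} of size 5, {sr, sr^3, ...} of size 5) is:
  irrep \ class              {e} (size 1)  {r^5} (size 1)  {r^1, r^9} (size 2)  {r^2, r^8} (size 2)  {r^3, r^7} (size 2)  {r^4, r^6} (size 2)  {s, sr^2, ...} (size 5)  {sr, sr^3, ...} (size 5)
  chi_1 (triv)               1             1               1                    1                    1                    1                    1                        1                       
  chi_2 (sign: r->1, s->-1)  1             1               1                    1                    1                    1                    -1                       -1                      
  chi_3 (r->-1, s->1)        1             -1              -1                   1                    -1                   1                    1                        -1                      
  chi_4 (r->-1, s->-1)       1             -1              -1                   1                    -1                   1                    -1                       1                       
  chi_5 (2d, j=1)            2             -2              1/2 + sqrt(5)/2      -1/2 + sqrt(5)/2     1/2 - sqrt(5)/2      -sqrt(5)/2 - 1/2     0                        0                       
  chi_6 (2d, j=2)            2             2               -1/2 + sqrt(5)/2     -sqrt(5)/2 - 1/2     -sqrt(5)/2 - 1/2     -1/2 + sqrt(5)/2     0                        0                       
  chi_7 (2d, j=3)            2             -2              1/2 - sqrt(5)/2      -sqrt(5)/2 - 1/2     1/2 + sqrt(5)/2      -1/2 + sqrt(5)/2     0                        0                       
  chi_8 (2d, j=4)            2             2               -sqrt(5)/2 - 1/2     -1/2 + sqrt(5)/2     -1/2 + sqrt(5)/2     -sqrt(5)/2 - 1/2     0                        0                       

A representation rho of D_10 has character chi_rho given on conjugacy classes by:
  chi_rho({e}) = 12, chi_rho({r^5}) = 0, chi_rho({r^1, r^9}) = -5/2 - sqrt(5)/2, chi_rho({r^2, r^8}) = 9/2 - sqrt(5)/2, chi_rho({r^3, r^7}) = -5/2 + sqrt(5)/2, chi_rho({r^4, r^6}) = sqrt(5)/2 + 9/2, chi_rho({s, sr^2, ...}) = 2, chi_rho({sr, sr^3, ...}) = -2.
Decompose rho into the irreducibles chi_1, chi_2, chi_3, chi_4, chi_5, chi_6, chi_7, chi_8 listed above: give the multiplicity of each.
Multiplicities: chi_1: 1, chi_2: 1, chi_3: 3, chi_4: 1, chi_5: 0, chi_6: 1, chi_7: 1, chi_8: 1.

Justification: Use <chi_rho, chi> = (1/|G|) sum_C |C| * chi_rho(C) * conj(chi(C)) with |G| = 20 for each irreducible chi in the table:
  <chi_rho, chi_1> = (1/20)[1*(12)*conj(1) + 1*(0)*conj(1) + 2*(-5/2 - sqrt(5)/2)*conj(1) + 2*(9/2 - sqrt(5)/2)*conj(1) + 2*(-5/2 + sqrt(5)/2)*conj(1) + 2*(sqrt(5)/2 + 9/2)*conj(1) + 5*(2)*conj(1) + 5*(-2)*conj(1)]
      = (1/20)[(12) + (0) + (-5 - sqrt(5)) + (9 - sqrt(5)) + (-5 + sqrt(5)) + (sqrt(5) + 9) + (10) + (-10)] = 20/20 = 1
  <chi_rho, chi_2> = (1/20)[1*(12)*conj(1) + 1*(0)*conj(1) + 2*(-5/2 - sqrt(5)/2)*conj(1) + 2*(9/2 - sqrt(5)/2)*conj(1) + 2*(-5/2 + sqrt(5)/2)*conj(1) + 2*(sqrt(5)/2 + 9/2)*conj(1) + 5*(2)*conj(-1) + 5*(-2)*conj(-1)]
      = (1/20)[(12) + (0) + (-5 - sqrt(5)) + (9 - sqrt(5)) + (-5 + sqrt(5)) + (sqrt(5) + 9) + (-10) + (10)] = 20/20 = 1
  <chi_rho, chi_3> = (1/20)[1*(12)*conj(1) + 1*(0)*conj(-1) + 2*(-5/2 - sqrt(5)/2)*conj(-1) + 2*(9/2 - sqrt(5)/2)*conj(1) + 2*(-5/2 + sqrt(5)/2)*conj(-1) + 2*(sqrt(5)/2 + 9/2)*conj(1) + 5*(2)*conj(1) + 5*(-2)*conj(-1)]
      = (1/20)[(12) + (0) + (sqrt(5) + 5) + (9 - sqrt(5)) + (5 - sqrt(5)) + (sqrt(5) + 9) + (10) + (10)] = 60/20 = 3
  <chi_rho, chi_4> = (1/20)[1*(12)*conj(1) + 1*(0)*conj(-1) + 2*(-5/2 - sqrt(5)/2)*conj(-1) + 2*(9/2 - sqrt(5)/2)*conj(1) + 2*(-5/2 + sqrt(5)/2)*conj(-1) + 2*(sqrt(5)/2 + 9/2)*conj(1) + 5*(2)*conj(-1) + 5*(-2)*conj(1)]
      = (1/20)[(12) + (0) + (sqrt(5) + 5) + (9 - sqrt(5)) + (5 - sqrt(5)) + (sqrt(5) + 9) + (-10) + (-10)] = 20/20 = 1
  <chi_rho, chi_5> = (1/20)[1*(12)*conj(2) + 1*(0)*conj(-2) + 2*(-5/2 - sqrt(5)/2)*conj(1/2 + sqrt(5)/2) + 2*(9/2 - sqrt(5)/2)*conj(-1/2 + sqrt(5)/2) + 2*(-5/2 + sqrt(5)/2)*conj(1/2 - sqrt(5)/2) + 2*(sqrt(5)/2 + 9/2)*conj(-sqrt(5)/2 - 1/2) + 5*(2)*conj(0) + 5*(-2)*conj(0)]
      = (1/20)[(24) + (0) + (-3*sqrt(5) - 5) + (-7 + 5*sqrt(5)) + (-5 + 3*sqrt(5)) + (-5*sqrt(5) - 7) + (0) + (0)] = 0/20 = 0
  <chi_rho, chi_6> = (1/20)[1*(12)*conj(2) + 1*(0)*conj(2) + 2*(-5/2 - sqrt(5)/2)*conj(-1/2 + sqrt(5)/2) + 2*(9/2 - sqrt(5)/2)*conj(-sqrt(5)/2 - 1/2) + 2*(-5/2 + sqrt(5)/2)*conj(-sqrt(5)/2 - 1/2) + 2*(sqrt(5)/2 + 9/2)*conj(-1/2 + sqrt(5)/2) + 5*(2)*conj(0) + 5*(-2)*conj(0)]
      = (1/20)[(24) + (0) + (-2*sqrt(5)) + (-4*sqrt(5) - 2) + (2*sqrt(5)) + (-2 + 4*sqrt(5)) + (0) + (0)] = 20/20 = 1
  <chi_rho, chi_7> = (1/20)[1*(12)*conj(2) + 1*(0)*conj(-2) + 2*(-5/2 - sqrt(5)/2)*conj(1/2 - sqrt(5)/2) + 2*(9/2 - sqrt(5)/2)*conj(-sqrt(5)/2 - 1/2) + 2*(-5/2 + sqrt(5)/2)*conj(1/2 + sqrt(5)/2) + 2*(sqrt(5)/2 + 9/2)*conj(-1/2 + sqrt(5)/2) + 5*(2)*conj(0) + 5*(-2)*conj(0)]
      = (1/20)[(24) + (0) + (2*sqrt(5)) + (-4*sqrt(5) - 2) + (-2*sqrt(5)) + (-2 + 4*sqrt(5)) + (0) + (0)] = 20/20 = 1
  <chi_rho, chi_8> = (1/20)[1*(12)*conj(2) + 1*(0)*conj(2) + 2*(-5/2 - sqrt(5)/2)*conj(-sqrt(5)/2 - 1/2) + 2*(9/2 - sqrt(5)/2)*conj(-1/2 + sqrt(5)/2) + 2*(-5/2 + sqrt(5)/2)*conj(-1/2 + sqrt(5)/2) + 2*(sqrt(5)/2 + 9/2)*conj(-sqrt(5)/2 - 1/2) + 5*(2)*conj(0) + 5*(-2)*conj(0)]
      = (1/20)[(24) + (0) + (5 + 3*sqrt(5)) + (-7 + 5*sqrt(5)) + (5 - 3*sqrt(5)) + (-5*sqrt(5) - 7) + (0) + (0)] = 20/20 = 1
Dimension check: dim(rho) = sum (mult * dim) = 1*1 + 1*1 + 3*1 + 1*1 + 0*2 + 1*2 + 1*2 + 1*2 = 12 = chi_rho(e) = 12.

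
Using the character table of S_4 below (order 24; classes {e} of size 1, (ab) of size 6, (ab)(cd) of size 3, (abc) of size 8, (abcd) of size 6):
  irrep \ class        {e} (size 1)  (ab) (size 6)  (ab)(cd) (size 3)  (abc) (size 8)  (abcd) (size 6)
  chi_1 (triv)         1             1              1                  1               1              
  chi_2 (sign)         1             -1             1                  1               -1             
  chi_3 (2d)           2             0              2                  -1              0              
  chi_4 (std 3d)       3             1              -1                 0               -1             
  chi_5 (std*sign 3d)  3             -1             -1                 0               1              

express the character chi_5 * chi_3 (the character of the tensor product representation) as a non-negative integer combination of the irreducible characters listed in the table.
chi_5 tensor chi_3 = chi_4 + chi_5 (all other irreducibles have multiplicity 0).

Argument: The character of a tensor product is the pointwise product (chi_5 * chi_3)(C) = chi_5(C) * chi_3(C):
  {e}: (3)*(2), (ab): (-1)*(0), (ab)(cd): (-1)*(2), (abc): (0)*(-1), (abcd): (1)*(0)
so (chi_5 * chi_3) takes values
  {e} -> 6, (ab) -> 0, (ab)(cd) -> -2, (abc) -> 0, (abcd) -> 0.
Now take the inner product of this character with each irreducible chi from the table, <chi_5*chi_3, chi> = (1/24) sum_C |C| (chi_5*chi_3)(C) conj(chi(C)):
  <chi_5*chi_3, chi_1> = (1/24)[1*(6)*conj(1) + 6*(0)*conj(1) + 3*(-2)*conj(1) + 8*(0)*conj(1) + 6*(0)*conj(1)]
      = (1/24)[(6) + (0) + (-6) + (0) + (0)] = 0/24 = 0
  <chi_5*chi_3, chi_2> = (1/24)[1*(6)*conj(1) + 6*(0)*conj(-1) + 3*(-2)*conj(1) + 8*(0)*conj(1) + 6*(0)*conj(-1)]
      = (1/24)[(6) + (0) + (-6) + (0) + (0)] = 0/24 = 0
  <chi_5*chi_3, chi_3> = (1/24)[1*(6)*conj(2) + 6*(0)*conj(0) + 3*(-2)*conj(2) + 8*(0)*conj(-1) + 6*(0)*conj(0)]
      = (1/24)[(12) + (0) + (-12) + (0) + (0)] = 0/24 = 0
  <chi_5*chi_3, chi_4> = (1/24)[1*(6)*conj(3) + 6*(0)*conj(1) + 3*(-2)*conj(-1) + 8*(0)*conj(0) + 6*(0)*conj(-1)]
      = (1/24)[(18) + (0) + (6) + (0) + (0)] = 24/24 = 1
  <chi_5*chi_3, chi_5> = (1/24)[1*(6)*conj(3) + 6*(0)*conj(-1) + 3*(-2)*conj(-1) + 8*(0)*conj(0) + 6*(0)*conj(1)]
      = (1/24)[(18) + (0) + (6) + (0) + (0)] = 24/24 = 1
Hence the multiplicities are chi_4: 1, chi_5: 1. Dimension check: dim(chi_5)*dim(chi_3) = 3*2 = 6 and sum (mult * dim) = 1*3 + 1*3 = 6.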